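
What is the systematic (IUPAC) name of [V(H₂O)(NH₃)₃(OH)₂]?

triammineaquadihydroxovanadium(II)

There is no counter-ion, so the complex is neutral overall.
Ligand charges: 2×hydroxo (-1 each), 1×aqua (neutral), 3×ammine (neutral); total -2. So V + (-2) = 0, giving V = +2.
Ligands are named alphabetically: ammine before aqua before hydroxo.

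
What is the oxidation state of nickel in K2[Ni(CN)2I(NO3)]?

+2

2 potassium outside the brackets (+1 each) → the complex ion is 2−.
Ligand charges: 2×CN = -2; 1×I = -1; 1×NO3 = -1; sum -4.
Ni + (-4) = 2− ⇒ Ni is +2.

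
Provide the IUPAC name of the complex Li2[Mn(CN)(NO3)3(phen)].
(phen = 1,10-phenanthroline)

lithium cyanotrinitrato(1,10-phenanthroline)manganate(II)

The 2 lithium counter-ions carry a total charge of +2, so each complex ion is 2−.
Ligand charges: 1×1,10-phenanthroline (neutral), 3×nitrato (-1 each), 1×cyano (-1 each); total -4. So Mn + (-4) = 2−, giving Mn = +2.
Ligands are named alphabetically: cyano before nitrato before phenanthroline.
The complex ion is anionic, so manganese takes the -ate form manganate(II).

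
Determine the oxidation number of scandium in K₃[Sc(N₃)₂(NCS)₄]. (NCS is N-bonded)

+3

3 potassium outside the brackets (+1 each) → the complex ion is 3−.
Ligand charges: 4×NCS = -4; 2×N3 = -2; sum -6.
Sc + (-6) = 3− ⇒ Sc is +3.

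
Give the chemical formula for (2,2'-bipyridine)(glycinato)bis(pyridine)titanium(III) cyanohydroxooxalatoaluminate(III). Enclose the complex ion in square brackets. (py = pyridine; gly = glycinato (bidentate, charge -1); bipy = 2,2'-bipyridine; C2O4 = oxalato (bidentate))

Cation [Ti…]: ligand charges -1, Ti(III) ⇒ ion charge 2+.
Anion [Al…]: ligand charges -4, Al(III) ⇒ ion charge 1−.
One 2+ cation requires 2 of the 1− anion.

[Ti(bipy)(gly)(py)2][Al(C2O4)(CN)(OH)]2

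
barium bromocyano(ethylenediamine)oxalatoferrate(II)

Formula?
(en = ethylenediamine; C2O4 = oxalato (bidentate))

Ba[FeBr(C2O4)(CN)(en)]

Ligands: 1 ethylenediamine (en, neutral), 1 cyano (CN, -1), 1 bromo (Br, -1), 1 oxalato (C2O4, -2). Ligand charge sum = -4.
Charge balance with barium (+2) requires 1 complex ion per 1 barium.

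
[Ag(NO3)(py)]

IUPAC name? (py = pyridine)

There is no counter-ion, so the complex is neutral overall.
Ligand charges: 1×pyridine (neutral), 1×nitrato (-1 each); total -1. So Ag + (-1) = 0, giving Ag = +1.
Ligands are named alphabetically: nitrato before pyridine.

nitrato(pyridine)silver(I)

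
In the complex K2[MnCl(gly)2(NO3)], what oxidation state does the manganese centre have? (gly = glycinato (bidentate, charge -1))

2 potassium outside the brackets (+1 each) → the complex ion is 2−.
Ligand charges: 1×Cl = -1; 2×gly = -2; 1×NO3 = -1; sum -4.
Mn + (-4) = 2− ⇒ Mn is +2.

+2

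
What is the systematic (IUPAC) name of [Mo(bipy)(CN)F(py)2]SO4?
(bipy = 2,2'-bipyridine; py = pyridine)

(2,2'-bipyridine)cyanofluorobis(pyridine)molybdenum(IV) sulfate

The 1 sulfate counter-ion carries a total charge of -2, so each complex ion is 2+.
Ligand charges: 1×2,2'-bipyridine (neutral), 1×cyano (-1 each), 1×fluoro (-1 each), 2×pyridine (neutral); total -2. So Mo + (-2) = 2+, giving Mo = +4.
Ligands are named alphabetically: bipyridine before cyano before fluoro before pyridine.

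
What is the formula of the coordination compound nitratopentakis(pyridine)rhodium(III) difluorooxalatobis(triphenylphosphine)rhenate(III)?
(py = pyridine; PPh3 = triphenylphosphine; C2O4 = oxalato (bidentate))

Cation [Rh…]: ligand charges -1, Rh(III) ⇒ ion charge 2+.
Anion [Re…]: ligand charges -4, Re(III) ⇒ ion charge 1−.
One 2+ cation requires 2 of the 1− anion.

[Rh(NO3)(py)5][Re(C2O4)F2(PPh3)2]2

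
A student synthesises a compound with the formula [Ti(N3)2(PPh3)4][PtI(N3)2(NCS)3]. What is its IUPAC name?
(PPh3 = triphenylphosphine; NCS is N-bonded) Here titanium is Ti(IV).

diazidotetrakis(triphenylphosphine)titanium(IV) diazidoiodotriisothiocyanatoplatinate(IV)

Both ions are complex: the cation is named first with the plain metal name, the anion second with the -ate form; each ion's ligands are alphabetised independently.
Ti is given as +4; the cation's ligand charges sum to -2, so the complex cation is 2+.
A 1:1 salt means the anion carries the equal and opposite charge, 2−.
Anion: ligand charges sum to -6; for the ion to be 2−, Pt = +4.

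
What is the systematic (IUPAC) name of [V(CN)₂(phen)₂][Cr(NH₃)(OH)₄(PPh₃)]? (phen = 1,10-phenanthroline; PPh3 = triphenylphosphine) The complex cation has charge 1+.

dicyanobis(1,10-phenanthroline)vanadium(III) amminetetrahydroxo(triphenylphosphine)chromate(III)

Both ions are complex: the cation is named first with the plain metal name, the anion second with the -ate form; each ion's ligands are alphabetised independently.
The complex cation is given as 1+; its ligand charges sum to -2, so V = +3.
A 1:1 salt means the anion carries the equal and opposite charge, 1−.
Anion: ligand charges sum to -4; for the ion to be 1−, Cr = +3.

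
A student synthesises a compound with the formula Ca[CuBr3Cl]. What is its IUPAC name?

The 1 calcium counter-ion carries a total charge of +2, so each complex ion is 2−.
Ligand charges: 1×chloro (-1 each), 3×bromo (-1 each); total -4. So Cu + (-4) = 2−, giving Cu = +2.
Ligands are named alphabetically: bromo before chloro.
The complex ion is anionic, so copper takes the -ate form cuprate(II).

calcium tribromochlorocuprate(II)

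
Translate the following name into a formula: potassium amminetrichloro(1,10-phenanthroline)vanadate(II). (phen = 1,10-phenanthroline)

Ligands: 3 chloro (Cl, -1), 1 ammine (NH3, neutral), 1 1,10-phenanthroline (phen, neutral). Ligand charge sum = -3.
Charge balance with potassium (+1) requires 1 complex ion per 1 potassium.

K[VCl3(NH3)(phen)]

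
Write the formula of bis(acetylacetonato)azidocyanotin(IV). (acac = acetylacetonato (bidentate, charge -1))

Ligands: 2 acetylacetonato (acac, -1), 1 cyano (CN, -1), 1 azido (N3, -1). Ligand charge sum = -4.
With Sn in oxidation state +4, the complex ion is [Sn...].

[Sn(acac)2(CN)(N3)]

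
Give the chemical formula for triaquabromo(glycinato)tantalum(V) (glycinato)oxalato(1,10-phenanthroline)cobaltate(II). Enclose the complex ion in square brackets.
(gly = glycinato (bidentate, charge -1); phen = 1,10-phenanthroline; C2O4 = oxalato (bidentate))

[TaBr(gly)(H2O)3][Co(C2O4)(gly)(phen)]3

Cation [Ta…]: ligand charges -2, Ta(V) ⇒ ion charge 3+.
Anion [Co…]: ligand charges -3, Co(II) ⇒ ion charge 1−.
One 3+ cation requires 3 of the 1− anion.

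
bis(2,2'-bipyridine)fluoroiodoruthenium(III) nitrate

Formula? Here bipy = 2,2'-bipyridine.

[Ru(bipy)2FI]NO3

Ligands: 2 2,2'-bipyridine (bipy, neutral), 1 iodo (I, -1), 1 fluoro (F, -1). Ligand charge sum = -2.
With Ru in oxidation state +3, the complex ion is [Ru...]^1+.
Charge balance with nitrate (-1) requires 1 complex ion per 1 nitrate.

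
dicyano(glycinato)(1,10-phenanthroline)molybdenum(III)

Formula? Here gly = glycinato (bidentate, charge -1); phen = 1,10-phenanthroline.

[Mo(CN)2(gly)(phen)]

Ligands: 1 glycinato (gly, -1), 2 cyano (CN, -1), 1 1,10-phenanthroline (phen, neutral). Ligand charge sum = -3.
With Mo in oxidation state +3, the complex ion is [Mo...].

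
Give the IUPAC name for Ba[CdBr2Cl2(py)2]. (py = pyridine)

The 1 barium counter-ion carries a total charge of +2, so each complex ion is 2−.
Ligand charges: 2×bromo (-1 each), 2×pyridine (neutral), 2×chloro (-1 each); total -4. So Cd + (-4) = 2−, giving Cd = +2.
Ligands are named alphabetically: bromo before chloro before pyridine.
The complex ion is anionic, so cadmium takes the -ate form cadmate(II).

barium dibromodichlorobis(pyridine)cadmate(II)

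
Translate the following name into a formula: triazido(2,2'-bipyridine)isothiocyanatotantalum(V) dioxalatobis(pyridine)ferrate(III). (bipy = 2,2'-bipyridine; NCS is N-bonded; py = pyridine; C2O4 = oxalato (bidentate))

[Ta(bipy)(N3)3(NCS)][Fe(C2O4)2(py)2]

Cation [Ta…]: ligand charges -4, Ta(V) ⇒ ion charge 1+.
Anion [Fe…]: ligand charges -4, Fe(III) ⇒ ion charge 1−.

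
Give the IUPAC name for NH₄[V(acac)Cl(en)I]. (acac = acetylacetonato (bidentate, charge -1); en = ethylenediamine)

The 1 ammonium counter-ion carries a total charge of +1, so each complex ion is 1−.
Ligand charges: 1×acetylacetonato (-1 each), 1×ethylenediamine (neutral), 1×chloro (-1 each), 1×iodo (-1 each); total -3. So V + (-3) = 1−, giving V = +2.
The complex ion is anionic, so vanadium takes the -ate form vanadate(II).

ammonium (acetylacetonato)chloro(ethylenediamine)iodovanadate(II)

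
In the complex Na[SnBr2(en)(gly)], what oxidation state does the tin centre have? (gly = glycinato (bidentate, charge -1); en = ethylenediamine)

1 sodium outside the brackets (+1 each) → the complex ion is 1−.
Ligand charges: 2×Br = -2; 1×gly = -1; 1×en neutral; sum -3.
Sn + (-3) = 1− ⇒ Sn is +2.

+2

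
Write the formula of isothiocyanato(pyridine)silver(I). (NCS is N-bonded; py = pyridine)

Ligands: 1 isothiocyanato (NCS, -1), 1 pyridine (py, neutral). Ligand charge sum = -1.
With Ag in oxidation state +1, the complex ion is [Ag...].

[Ag(NCS)(py)]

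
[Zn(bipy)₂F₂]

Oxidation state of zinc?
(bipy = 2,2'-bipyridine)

No counter-ion: the bracketed complex is neutral.
Ligand charges: 2×F = -2; 2×bipy neutral; sum -2.
Zn + (-2) = 0 ⇒ Zn is +2.

+2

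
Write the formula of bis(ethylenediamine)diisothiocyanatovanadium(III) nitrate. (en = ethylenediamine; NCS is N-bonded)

[V(en)2(NCS)2]NO3

Ligands: 2 ethylenediamine (en, neutral), 2 isothiocyanato (NCS, -1). Ligand charge sum = -2.
Charge balance with nitrate (-1) requires 1 complex ion per 1 nitrate.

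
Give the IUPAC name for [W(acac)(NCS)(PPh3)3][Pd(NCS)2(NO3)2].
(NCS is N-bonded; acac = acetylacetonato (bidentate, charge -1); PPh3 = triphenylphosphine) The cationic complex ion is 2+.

Both ions are complex: the cation is named first with the plain metal name, the anion second with the -ate form; each ion's ligands are alphabetised independently.
The complex cation is given as 2+; its ligand charges sum to -2, so W = +4.
A 1:1 salt means the anion carries the equal and opposite charge, 2−.
Anion: ligand charges sum to -4; for the ion to be 2−, Pd = +2.

(acetylacetonato)isothiocyanatotris(triphenylphosphine)tungsten(IV) diisothiocyanatodinitratopalladate(II)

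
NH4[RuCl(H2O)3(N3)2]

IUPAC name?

ammonium triaquadiazidochlororuthenate(II)

The 1 ammonium counter-ion carries a total charge of +1, so each complex ion is 1−.
Ligand charges: 3×aqua (neutral), 1×chloro (-1 each), 2×azido (-1 each); total -3. So Ru + (-3) = 1−, giving Ru = +2.
Ligands are named alphabetically: aqua before azido before chloro.
The complex ion is anionic, so ruthenium takes the -ate form ruthenate(II).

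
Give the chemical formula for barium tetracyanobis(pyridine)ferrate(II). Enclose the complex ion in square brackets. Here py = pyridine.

Ba[Fe(CN)4(py)2]

Ligands: 2 pyridine (py, neutral), 4 cyano (CN, -1). Ligand charge sum = -4.
With Fe in oxidation state +2, the complex ion is [Fe...]^2−.
Charge balance with barium (+2) requires 1 complex ion per 1 barium.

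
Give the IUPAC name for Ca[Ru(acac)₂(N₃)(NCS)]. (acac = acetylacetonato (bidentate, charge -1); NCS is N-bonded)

The 1 calcium counter-ion carries a total charge of +2, so each complex ion is 2−.
Ligand charges: 2×acetylacetonato (-1 each), 1×isothiocyanato (-1 each), 1×azido (-1 each); total -4. So Ru + (-4) = 2−, giving Ru = +2.
The complex ion is anionic, so ruthenium takes the -ate form ruthenate(II).

calcium bis(acetylacetonato)azidoisothiocyanatoruthenate(II)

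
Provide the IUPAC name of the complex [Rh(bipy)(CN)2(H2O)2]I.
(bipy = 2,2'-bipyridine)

The 1 iodide counter-ion carries a total charge of -1, so each complex ion is 1+.
Ligand charges: 1×2,2'-bipyridine (neutral), 2×aqua (neutral), 2×cyano (-1 each); total -2. So Rh + (-2) = 1+, giving Rh = +3.
Ligands are named alphabetically: aqua before bipyridine before cyano.

diaqua(2,2'-bipyridine)dicyanorhodium(III) iodide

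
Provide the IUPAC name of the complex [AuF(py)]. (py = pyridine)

There is no counter-ion, so the complex is neutral overall.
Ligand charges: 1×fluoro (-1 each), 1×pyridine (neutral); total -1. So Au + (-1) = 0, giving Au = +1.
Ligands are named alphabetically: fluoro before pyridine.

fluoro(pyridine)gold(I)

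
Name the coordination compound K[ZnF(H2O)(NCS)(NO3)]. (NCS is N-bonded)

potassium aquafluoroisothiocyanatonitratozincate(II)

The 1 potassium counter-ion carries a total charge of +1, so each complex ion is 1−.
Ligand charges: 1×aqua (neutral), 1×isothiocyanato (-1 each), 1×nitrato (-1 each), 1×fluoro (-1 each); total -3. So Zn + (-3) = 1−, giving Zn = +2.
Ligands are named alphabetically: aqua before fluoro before isothiocyanato before nitrato.
The complex ion is anionic, so zinc takes the -ate form zincate(II).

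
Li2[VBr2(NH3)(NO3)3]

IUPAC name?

lithium amminedibromotrinitratovanadate(III)

The 2 lithium counter-ions carry a total charge of +2, so each complex ion is 2−.
Ligand charges: 2×bromo (-1 each), 3×nitrato (-1 each), 1×ammine (neutral); total -5. So V + (-5) = 2−, giving V = +3.
Ligands are named alphabetically: ammine before bromo before nitrato.
The complex ion is anionic, so vanadium takes the -ate form vanadate(III).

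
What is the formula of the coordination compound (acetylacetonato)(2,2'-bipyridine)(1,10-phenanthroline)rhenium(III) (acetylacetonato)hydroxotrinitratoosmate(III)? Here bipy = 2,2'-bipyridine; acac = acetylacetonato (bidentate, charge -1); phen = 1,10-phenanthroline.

Cation [Re…]: ligand charges -1, Re(III) ⇒ ion charge 2+.
Anion [Os…]: ligand charges -5, Os(III) ⇒ ion charge 2−.
One 2+ cation balances one 2− anion.

[Re(acac)(bipy)(phen)][Os(acac)(NO3)3(OH)]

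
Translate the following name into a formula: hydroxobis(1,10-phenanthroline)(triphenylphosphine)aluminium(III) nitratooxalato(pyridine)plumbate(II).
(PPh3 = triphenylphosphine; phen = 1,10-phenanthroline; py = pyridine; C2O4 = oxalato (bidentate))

Cation [Al…]: ligand charges -1, Al(III) ⇒ ion charge 2+.
Anion [Pb…]: ligand charges -3, Pb(II) ⇒ ion charge 1−.
One 2+ cation requires 2 of the 1− anion.

[Al(OH)(phen)2(PPh3)][Pb(C2O4)(NO3)(py)]2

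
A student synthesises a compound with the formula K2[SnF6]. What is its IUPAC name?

potassium hexafluorostannate(IV)

The 2 potassium counter-ions carry a total charge of +2, so each complex ion is 2−.
Ligand charges: 6×fluoro (-1 each); total -6. So Sn + (-6) = 2−, giving Sn = +4.
The complex ion is anionic, so tin takes the -ate form stannate(IV).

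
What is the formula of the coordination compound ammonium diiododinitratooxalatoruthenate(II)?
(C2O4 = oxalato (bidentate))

Ligands: 1 oxalato (C2O4, -2), 2 iodo (I, -1), 2 nitrato (NO3, -1). Ligand charge sum = -6.
With Ru in oxidation state +2, the complex ion is [Ru...]^4−.
Charge balance with ammonium (+1) requires 1 complex ion per 4 ammonium.

(NH4)4[Ru(C2O4)I2(NO3)2]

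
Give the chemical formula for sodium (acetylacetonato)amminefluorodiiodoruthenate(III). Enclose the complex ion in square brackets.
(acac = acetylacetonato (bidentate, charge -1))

Na[Ru(acac)FI2(NH3)]

Ligands: 2 iodo (I, -1), 1 ammine (NH3, neutral), 1 acetylacetonato (acac, -1), 1 fluoro (F, -1). Ligand charge sum = -4.
With Ru in oxidation state +3, the complex ion is [Ru...]^1−.
Charge balance with sodium (+1) requires 1 complex ion per 1 sodium.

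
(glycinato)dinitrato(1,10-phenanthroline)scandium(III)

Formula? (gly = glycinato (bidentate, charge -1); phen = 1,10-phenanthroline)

Ligands: 1 glycinato (gly, -1), 2 nitrato (NO3, -1), 1 1,10-phenanthroline (phen, neutral). Ligand charge sum = -3.
With Sc in oxidation state +3, the complex ion is [Sc...].

[Sc(gly)(NO3)2(phen)]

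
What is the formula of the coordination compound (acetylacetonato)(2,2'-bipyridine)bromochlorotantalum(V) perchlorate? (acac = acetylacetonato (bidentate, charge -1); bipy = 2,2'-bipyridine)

[Ta(acac)(bipy)BrCl](ClO4)2

Ligands: 1 acetylacetonato (acac, -1), 1 chloro (Cl, -1), 1 bromo (Br, -1), 1 2,2'-bipyridine (bipy, neutral). Ligand charge sum = -3.
Charge balance with perchlorate (-1) requires 1 complex ion per 2 perchlorate.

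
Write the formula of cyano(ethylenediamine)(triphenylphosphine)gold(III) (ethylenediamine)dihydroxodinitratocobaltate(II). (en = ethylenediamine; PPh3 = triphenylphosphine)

[Au(CN)(en)(PPh3)][Co(en)(NO3)2(OH)2]

Cation [Au…]: ligand charges -1, Au(III) ⇒ ion charge 2+.
Anion [Co…]: ligand charges -4, Co(II) ⇒ ion charge 2−.
One 2+ cation balances one 2− anion.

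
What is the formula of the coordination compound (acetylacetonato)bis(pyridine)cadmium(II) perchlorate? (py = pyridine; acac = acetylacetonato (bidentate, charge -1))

[Cd(acac)(py)2]ClO4

Ligands: 2 pyridine (py, neutral), 1 acetylacetonato (acac, -1). Ligand charge sum = -1.
With Cd in oxidation state +2, the complex ion is [Cd...]^1+.
Charge balance with perchlorate (-1) requires 1 complex ion per 1 perchlorate.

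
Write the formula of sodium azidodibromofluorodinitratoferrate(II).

Ligands: 2 bromo (Br, -1), 1 fluoro (F, -1), 1 azido (N3, -1), 2 nitrato (NO3, -1). Ligand charge sum = -6.
With Fe in oxidation state +2, the complex ion is [Fe...]^4−.
Charge balance with sodium (+1) requires 1 complex ion per 4 sodium.

Na4[FeBr2F(N3)(NO3)2]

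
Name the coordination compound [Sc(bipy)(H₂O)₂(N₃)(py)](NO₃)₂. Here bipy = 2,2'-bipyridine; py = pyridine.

diaquaazido(2,2'-bipyridine)(pyridine)scandium(III) nitrate

The 2 nitrate counter-ions carry a total charge of -2, so each complex ion is 2+.
Ligand charges: 2×aqua (neutral), 1×azido (-1 each), 1×2,2'-bipyridine (neutral), 1×pyridine (neutral); total -1. So Sc + (-1) = 2+, giving Sc = +3.
Ligands are named alphabetically: aqua before azido before bipyridine before pyridine.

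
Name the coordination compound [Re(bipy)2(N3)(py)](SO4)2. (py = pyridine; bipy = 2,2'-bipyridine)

The 2 sulfate counter-ions carry a total charge of -4, so each complex ion is 4+.
Ligand charges: 1×azido (-1 each), 1×pyridine (neutral), 2×2,2'-bipyridine (neutral); total -1. So Re + (-1) = 4+, giving Re = +5.
Ligands are named alphabetically: azido before bipyridine before pyridine.

azidobis(2,2'-bipyridine)(pyridine)rhenium(V) sulfate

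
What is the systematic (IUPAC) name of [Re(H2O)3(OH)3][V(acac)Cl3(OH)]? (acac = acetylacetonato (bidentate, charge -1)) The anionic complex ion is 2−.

The complex anion is given as 2−; its ligand charges sum to -5, so V = +3.
A 1:1 salt means the cation carries the equal and opposite charge, 2+.
Cation: ligand charges sum to -3; for the ion to be 2+, Re = +5.

triaquatrihydroxorhenium(V) (acetylacetonato)trichlorohydroxovanadate(III)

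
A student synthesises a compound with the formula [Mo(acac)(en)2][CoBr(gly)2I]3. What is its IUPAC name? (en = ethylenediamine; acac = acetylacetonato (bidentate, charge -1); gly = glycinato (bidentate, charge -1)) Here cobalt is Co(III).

(acetylacetonato)bis(ethylenediamine)molybdenum(IV) bromobis(glycinato)iodocobaltate(III)

Both ions are complex: the cation is named first with the plain metal name, the anion second with the -ate form; each ion's ligands are alphabetised independently.
Co is given as +3; the anion's ligand charges sum to -4, so the complex anion is 1−.
With 3 anions per cation, the cation must be 3×1 = 3+.
Cation: ligand charges sum to -1; for the ion to be 3+, Mo = +4.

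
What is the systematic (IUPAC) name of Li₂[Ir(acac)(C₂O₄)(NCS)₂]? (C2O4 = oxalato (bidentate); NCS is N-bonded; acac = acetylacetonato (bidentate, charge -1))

lithium (acetylacetonato)diisothiocyanatooxalatoiridate(III)

The 2 lithium counter-ions carry a total charge of +2, so each complex ion is 2−.
Ligand charges: 1×oxalato (-2 each), 2×isothiocyanato (-1 each), 1×acetylacetonato (-1 each); total -5. So Ir + (-5) = 2−, giving Ir = +3.
The complex ion is anionic, so iridium takes the -ate form iridate(III).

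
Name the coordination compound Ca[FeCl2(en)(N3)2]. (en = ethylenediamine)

calcium diazidodichloro(ethylenediamine)ferrate(II)

The 1 calcium counter-ion carries a total charge of +2, so each complex ion is 2−.
Ligand charges: 2×azido (-1 each), 1×ethylenediamine (neutral), 2×chloro (-1 each); total -4. So Fe + (-4) = 2−, giving Fe = +2.
The complex ion is anionic, so iron takes the -ate form ferrate(II).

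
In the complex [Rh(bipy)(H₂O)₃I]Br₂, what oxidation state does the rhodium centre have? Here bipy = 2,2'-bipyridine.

2 bromide outside the brackets (-1 each) → the complex ion is 2+.
Ligand charges: 3×H2O neutral; 1×bipy neutral; 1×I = -1; sum -1.
Rh + (-1) = 2+ ⇒ Rh is +3.

+3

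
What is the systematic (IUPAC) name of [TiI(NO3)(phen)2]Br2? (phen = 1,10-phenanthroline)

The 2 bromide counter-ions carry a total charge of -2, so each complex ion is 2+.
Ligand charges: 1×nitrato (-1 each), 1×iodo (-1 each), 2×1,10-phenanthroline (neutral); total -2. So Ti + (-2) = 2+, giving Ti = +4.
Ligands are named alphabetically: iodo before nitrato before phenanthroline.

iodonitratobis(1,10-phenanthroline)titanium(IV) bromide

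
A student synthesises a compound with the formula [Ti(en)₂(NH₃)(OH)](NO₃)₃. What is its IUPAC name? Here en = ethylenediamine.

The 3 nitrate counter-ions carry a total charge of -3, so each complex ion is 3+.
Ligand charges: 2×ethylenediamine (neutral), 1×ammine (neutral), 1×hydroxo (-1 each); total -1. So Ti + (-1) = 3+, giving Ti = +4.
Ligands are named alphabetically: ammine before ethylenediamine before hydroxo.

amminebis(ethylenediamine)hydroxotitanium(IV) nitrate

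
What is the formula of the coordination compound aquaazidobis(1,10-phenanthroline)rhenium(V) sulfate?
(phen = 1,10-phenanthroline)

[Re(H2O)(N3)(phen)2](SO4)2

Ligands: 2 1,10-phenanthroline (phen, neutral), 1 aqua (H2O, neutral), 1 azido (N3, -1). Ligand charge sum = -1.
Charge balance with sulfate (-2) requires 1 complex ion per 2 sulfate.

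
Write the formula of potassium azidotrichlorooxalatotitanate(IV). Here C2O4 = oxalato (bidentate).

Ligands: 1 oxalato (C2O4, -2), 3 chloro (Cl, -1), 1 azido (N3, -1). Ligand charge sum = -6.
Charge balance with potassium (+1) requires 1 complex ion per 2 potassium.

K2[Ti(C2O4)Cl3(N3)]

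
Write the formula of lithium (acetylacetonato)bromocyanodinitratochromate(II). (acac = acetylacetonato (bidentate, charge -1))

Li3[Cr(acac)Br(CN)(NO3)2]

Ligands: 1 acetylacetonato (acac, -1), 1 cyano (CN, -1), 2 nitrato (NO3, -1), 1 bromo (Br, -1). Ligand charge sum = -5.
Charge balance with lithium (+1) requires 1 complex ion per 3 lithium.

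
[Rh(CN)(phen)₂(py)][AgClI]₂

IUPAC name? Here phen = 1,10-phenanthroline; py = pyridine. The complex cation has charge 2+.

cyanobis(1,10-phenanthroline)(pyridine)rhodium(III) chloroiodoargentate(I)

Both ions are complex: the cation is named first with the plain metal name, the anion second with the -ate form; each ion's ligands are alphabetised independently.
The complex cation is given as 2+; its ligand charges sum to -1, so Rh = +3.
With 2 anions per cation, each anion must be 2/2 = 1−.
Anion: ligand charges sum to -2; for the ion to be 1−, Ag = +1.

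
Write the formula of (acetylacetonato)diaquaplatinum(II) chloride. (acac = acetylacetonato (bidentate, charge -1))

Ligands: 2 aqua (H2O, neutral), 1 acetylacetonato (acac, -1). Ligand charge sum = -1.
Charge balance with chloride (-1) requires 1 complex ion per 1 chloride.

[Pt(acac)(H2O)2]Cl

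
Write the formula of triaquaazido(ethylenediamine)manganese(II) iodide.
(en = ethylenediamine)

Ligands: 1 azido (N3, -1), 1 ethylenediamine (en, neutral), 3 aqua (H2O, neutral). Ligand charge sum = -1.
Charge balance with iodide (-1) requires 1 complex ion per 1 iodide.

[Mn(en)(H2O)3(N3)]I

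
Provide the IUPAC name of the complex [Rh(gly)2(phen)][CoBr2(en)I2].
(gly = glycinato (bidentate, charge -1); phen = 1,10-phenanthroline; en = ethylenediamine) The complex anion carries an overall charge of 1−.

Both ions are complex: the cation is named first with the plain metal name, the anion second with the -ate form; each ion's ligands are alphabetised independently.
The complex anion is given as 1−; its ligand charges sum to -4, so Co = +3.
A 1:1 salt means the cation carries the equal and opposite charge, 1+.
Cation: ligand charges sum to -2; for the ion to be 1+, Rh = +3.

bis(glycinato)(1,10-phenanthroline)rhodium(III) dibromo(ethylenediamine)diiodocobaltate(III)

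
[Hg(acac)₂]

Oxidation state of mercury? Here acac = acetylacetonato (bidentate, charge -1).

+2

No counter-ion: the bracketed complex is neutral.
Ligand charges: 2×acac = -2; sum -2.
Hg + (-2) = 0 ⇒ Hg is +2.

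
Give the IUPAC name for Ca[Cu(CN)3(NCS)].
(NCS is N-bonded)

The 1 calcium counter-ion carries a total charge of +2, so each complex ion is 2−.
Ligand charges: 3×cyano (-1 each), 1×isothiocyanato (-1 each); total -4. So Cu + (-4) = 2−, giving Cu = +2.
Ligands are named alphabetically: cyano before isothiocyanato.
The complex ion is anionic, so copper takes the -ate form cuprate(II).

calcium tricyanoisothiocyanatocuprate(II)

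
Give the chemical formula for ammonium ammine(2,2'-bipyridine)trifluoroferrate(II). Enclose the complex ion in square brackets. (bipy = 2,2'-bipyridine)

Ligands: 1 2,2'-bipyridine (bipy, neutral), 3 fluoro (F, -1), 1 ammine (NH3, neutral). Ligand charge sum = -3.
Charge balance with ammonium (+1) requires 1 complex ion per 1 ammonium.

NH4[Fe(bipy)F3(NH3)]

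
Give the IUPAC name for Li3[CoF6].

lithium hexafluorocobaltate(III)

The 3 lithium counter-ions carry a total charge of +3, so each complex ion is 3−.
Ligand charges: 6×fluoro (-1 each); total -6. So Co + (-6) = 3−, giving Co = +3.
The complex ion is anionic, so cobalt takes the -ate form cobaltate(III).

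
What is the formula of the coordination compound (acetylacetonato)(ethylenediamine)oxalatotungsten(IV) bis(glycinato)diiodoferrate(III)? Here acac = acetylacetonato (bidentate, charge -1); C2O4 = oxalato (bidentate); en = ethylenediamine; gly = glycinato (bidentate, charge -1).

Cation [W…]: ligand charges -3, W(IV) ⇒ ion charge 1+.
Anion [Fe…]: ligand charges -4, Fe(III) ⇒ ion charge 1−.
One 1+ cation balances one 1− anion.

[W(acac)(C2O4)(en)][Fe(gly)2I2]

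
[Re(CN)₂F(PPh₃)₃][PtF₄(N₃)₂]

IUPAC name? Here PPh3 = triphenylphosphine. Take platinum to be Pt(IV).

dicyanofluorotris(triphenylphosphine)rhenium(V) diazidotetrafluoroplatinate(IV)

Both ions are complex: the cation is named first with the plain metal name, the anion second with the -ate form; each ion's ligands are alphabetised independently.
Pt is given as +4; the anion's ligand charges sum to -6, so the complex anion is 2−.
A 1:1 salt means the cation carries the equal and opposite charge, 2+.
Cation: ligand charges sum to -3; for the ion to be 2+, Re = +5.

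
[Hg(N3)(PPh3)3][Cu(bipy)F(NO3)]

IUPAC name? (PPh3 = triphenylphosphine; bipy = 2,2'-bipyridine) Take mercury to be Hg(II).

azidotris(triphenylphosphine)mercury(II) (2,2'-bipyridine)fluoronitratocuprate(I)

Hg is given as +2; the cation's ligand charges sum to -1, so the complex cation is 1+.
A 1:1 salt means the anion carries the equal and opposite charge, 1−.
Anion: ligand charges sum to -2; for the ion to be 1−, Cu = +1.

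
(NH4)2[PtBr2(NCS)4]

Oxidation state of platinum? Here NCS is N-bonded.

+4

2 ammonium outside the brackets (+1 each) → the complex ion is 2−.
Ligand charges: 2×Br = -2; 4×NCS = -4; sum -6.
Pt + (-6) = 2− ⇒ Pt is +4.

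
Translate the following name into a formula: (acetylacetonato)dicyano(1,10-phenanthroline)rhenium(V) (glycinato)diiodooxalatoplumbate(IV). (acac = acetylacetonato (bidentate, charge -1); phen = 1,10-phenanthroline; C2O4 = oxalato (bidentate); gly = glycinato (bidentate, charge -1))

Cation [Re…]: ligand charges -3, Re(V) ⇒ ion charge 2+.
Anion [Pb…]: ligand charges -5, Pb(IV) ⇒ ion charge 1−.
One 2+ cation requires 2 of the 1− anion.

[Re(acac)(CN)2(phen)][Pb(C2O4)(gly)I2]2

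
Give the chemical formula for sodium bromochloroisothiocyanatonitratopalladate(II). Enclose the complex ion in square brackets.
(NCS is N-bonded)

Ligands: 1 bromo (Br, -1), 1 nitrato (NO3, -1), 1 isothiocyanato (NCS, -1), 1 chloro (Cl, -1). Ligand charge sum = -4.
Charge balance with sodium (+1) requires 1 complex ion per 2 sodium.

Na2[PdBrCl(NCS)(NO3)]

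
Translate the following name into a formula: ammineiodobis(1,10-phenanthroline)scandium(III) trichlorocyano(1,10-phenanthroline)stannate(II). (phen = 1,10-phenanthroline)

Cation [Sc…]: ligand charges -1, Sc(III) ⇒ ion charge 2+.
Anion [Sn…]: ligand charges -4, Sn(II) ⇒ ion charge 2−.
One 2+ cation balances one 2− anion.

[ScI(NH3)(phen)2][SnCl3(CN)(phen)]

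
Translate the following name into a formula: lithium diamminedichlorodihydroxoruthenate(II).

Ligands: 2 chloro (Cl, -1), 2 hydroxo (OH, -1), 2 ammine (NH3, neutral). Ligand charge sum = -4.
With Ru in oxidation state +2, the complex ion is [Ru...]^2−.
Charge balance with lithium (+1) requires 1 complex ion per 2 lithium.

Li2[RuCl2(NH3)2(OH)2]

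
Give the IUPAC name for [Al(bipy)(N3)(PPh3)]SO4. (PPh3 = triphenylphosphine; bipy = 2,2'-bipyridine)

azido(2,2'-bipyridine)(triphenylphosphine)aluminium(III) sulfate

The 1 sulfate counter-ion carries a total charge of -2, so each complex ion is 2+.
Ligand charges: 1×triphenylphosphine (neutral), 1×2,2'-bipyridine (neutral), 1×azido (-1 each); total -1. So Al + (-1) = 2+, giving Al = +3.
Ligands are named alphabetically: azido before bipyridine before triphenylphosphine.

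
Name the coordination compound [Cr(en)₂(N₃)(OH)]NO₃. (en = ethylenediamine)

The 1 nitrate counter-ion carries a total charge of -1, so each complex ion is 1+.
Ligand charges: 1×azido (-1 each), 2×ethylenediamine (neutral), 1×hydroxo (-1 each); total -2. So Cr + (-2) = 1+, giving Cr = +3.
Ligands are named alphabetically: azido before ethylenediamine before hydroxo.

azidobis(ethylenediamine)hydroxochromium(III) nitrate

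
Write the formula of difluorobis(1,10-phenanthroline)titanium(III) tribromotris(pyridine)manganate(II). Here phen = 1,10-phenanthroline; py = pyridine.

Cation [Ti…]: ligand charges -2, Ti(III) ⇒ ion charge 1+.
Anion [Mn…]: ligand charges -3, Mn(II) ⇒ ion charge 1−.
One 1+ cation balances one 1− anion.

[TiF2(phen)2][MnBr3(py)3]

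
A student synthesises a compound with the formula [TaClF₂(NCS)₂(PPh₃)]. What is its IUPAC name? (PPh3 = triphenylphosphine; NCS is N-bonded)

chlorodifluorodiisothiocyanato(triphenylphosphine)tantalum(V)

There is no counter-ion, so the complex is neutral overall.
Ligand charges: 1×triphenylphosphine (neutral), 2×fluoro (-1 each), 1×chloro (-1 each), 2×isothiocyanato (-1 each); total -5. So Ta + (-5) = 0, giving Ta = +5.
Ligands are named alphabetically: chloro before fluoro before isothiocyanato before triphenylphosphine.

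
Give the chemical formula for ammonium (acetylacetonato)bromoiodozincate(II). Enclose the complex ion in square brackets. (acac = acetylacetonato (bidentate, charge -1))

Ligands: 1 iodo (I, -1), 1 bromo (Br, -1), 1 acetylacetonato (acac, -1). Ligand charge sum = -3.
With Zn in oxidation state +2, the complex ion is [Zn...]^1−.
Charge balance with ammonium (+1) requires 1 complex ion per 1 ammonium.

NH4[Zn(acac)BrI]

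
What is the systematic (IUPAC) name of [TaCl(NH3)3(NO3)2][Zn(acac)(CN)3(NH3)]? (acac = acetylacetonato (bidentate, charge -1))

Zinc is always +2 in its complexes; the anion's ligand charges sum to -4, so the complex anion is 2−.
A 1:1 salt means the cation carries the equal and opposite charge, 2+.
Cation: ligand charges sum to -3; for the ion to be 2+, Ta = +5.

triamminechlorodinitratotantalum(V) (acetylacetonato)amminetricyanozincate(II)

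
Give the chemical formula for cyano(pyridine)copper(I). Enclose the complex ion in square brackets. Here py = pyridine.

[Cu(CN)(py)]

Ligands: 1 pyridine (py, neutral), 1 cyano (CN, -1). Ligand charge sum = -1.
With Cu in oxidation state +1, the complex ion is [Cu...].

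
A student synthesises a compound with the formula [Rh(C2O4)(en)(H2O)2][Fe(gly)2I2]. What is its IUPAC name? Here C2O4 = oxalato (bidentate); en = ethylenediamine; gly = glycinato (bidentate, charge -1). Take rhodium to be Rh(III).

diaqua(ethylenediamine)oxalatorhodium(III) bis(glycinato)diiodoferrate(III)

Both ions are complex: the cation is named first with the plain metal name, the anion second with the -ate form; each ion's ligands are alphabetised independently.
Rh is given as +3; the cation's ligand charges sum to -2, so the complex cation is 1+.
A 1:1 salt means the anion carries the equal and opposite charge, 1−.
Anion: ligand charges sum to -4; for the ion to be 1−, Fe = +3.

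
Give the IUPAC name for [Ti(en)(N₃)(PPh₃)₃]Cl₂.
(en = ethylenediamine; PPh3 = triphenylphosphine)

The 2 chloride counter-ions carry a total charge of -2, so each complex ion is 2+.
Ligand charges: 1×azido (-1 each), 1×ethylenediamine (neutral), 3×triphenylphosphine (neutral); total -1. So Ti + (-1) = 2+, giving Ti = +3.
Ligands are named alphabetically: azido before ethylenediamine before triphenylphosphine.

azido(ethylenediamine)tris(triphenylphosphine)titanium(III) chloride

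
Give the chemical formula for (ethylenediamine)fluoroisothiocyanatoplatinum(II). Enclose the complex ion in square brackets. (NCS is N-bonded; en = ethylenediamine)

[Pt(en)F(NCS)]

Ligands: 1 isothiocyanato (NCS, -1), 1 ethylenediamine (en, neutral), 1 fluoro (F, -1). Ligand charge sum = -2.
With Pt in oxidation state +2, the complex ion is [Pt...].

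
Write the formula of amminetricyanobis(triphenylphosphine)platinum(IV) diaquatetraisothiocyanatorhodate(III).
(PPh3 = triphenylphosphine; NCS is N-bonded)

Cation [Pt…]: ligand charges -3, Pt(IV) ⇒ ion charge 1+.
Anion [Rh…]: ligand charges -4, Rh(III) ⇒ ion charge 1−.
One 1+ cation balances one 1− anion.

[Pt(CN)3(NH3)(PPh3)2][Rh(H2O)2(NCS)4]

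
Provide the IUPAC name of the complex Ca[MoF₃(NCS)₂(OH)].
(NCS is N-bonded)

The 1 calcium counter-ion carries a total charge of +2, so each complex ion is 2−.
Ligand charges: 2×isothiocyanato (-1 each), 3×fluoro (-1 each), 1×hydroxo (-1 each); total -6. So Mo + (-6) = 2−, giving Mo = +4.
Ligands are named alphabetically: fluoro before hydroxo before isothiocyanato.
The complex ion is anionic, so molybdenum takes the -ate form molybdate(IV).

calcium trifluorohydroxodiisothiocyanatomolybdate(IV)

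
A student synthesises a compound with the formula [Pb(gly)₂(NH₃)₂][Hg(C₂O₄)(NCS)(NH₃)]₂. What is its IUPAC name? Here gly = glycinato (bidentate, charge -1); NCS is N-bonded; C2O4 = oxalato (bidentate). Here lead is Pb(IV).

Pb is given as +4; the cation's ligand charges sum to -2, so the complex cation is 2+.
With 2 anions per cation, each anion must be 2/2 = 1−.
Anion: ligand charges sum to -3; for the ion to be 1−, Hg = +2.

diamminebis(glycinato)lead(IV) ammineisothiocyanatooxalatomercurate(II)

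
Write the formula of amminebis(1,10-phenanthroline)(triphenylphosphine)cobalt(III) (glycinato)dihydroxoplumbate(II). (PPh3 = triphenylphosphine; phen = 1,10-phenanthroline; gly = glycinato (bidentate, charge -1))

Cation [Co…]: ligand charges 0, Co(III) ⇒ ion charge 3+.
Anion [Pb…]: ligand charges -3, Pb(II) ⇒ ion charge 1−.
One 3+ cation requires 3 of the 1− anion.

[Co(NH3)(phen)2(PPh3)][Pb(gly)(OH)2]3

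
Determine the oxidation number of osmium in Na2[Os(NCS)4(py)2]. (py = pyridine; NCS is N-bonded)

+2

2 sodium outside the brackets (+1 each) → the complex ion is 2−.
Ligand charges: 2×py neutral; 4×NCS = -4; sum -4.
Os + (-4) = 2− ⇒ Os is +2.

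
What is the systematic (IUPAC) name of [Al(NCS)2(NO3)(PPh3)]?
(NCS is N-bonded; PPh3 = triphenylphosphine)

There is no counter-ion, so the complex is neutral overall.
Ligand charges: 1×nitrato (-1 each), 2×isothiocyanato (-1 each), 1×triphenylphosphine (neutral); total -3. So Al + (-3) = 0, giving Al = +3.
Ligands are named alphabetically: isothiocyanato before nitrato before triphenylphosphine.

diisothiocyanatonitrato(triphenylphosphine)aluminium(III)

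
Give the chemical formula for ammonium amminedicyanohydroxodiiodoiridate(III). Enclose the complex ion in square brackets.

Ligands: 2 cyano (CN, -1), 1 hydroxo (OH, -1), 2 iodo (I, -1), 1 ammine (NH3, neutral). Ligand charge sum = -5.
With Ir in oxidation state +3, the complex ion is [Ir...]^2−.
Charge balance with ammonium (+1) requires 1 complex ion per 2 ammonium.

(NH4)2[Ir(CN)2I2(NH3)(OH)]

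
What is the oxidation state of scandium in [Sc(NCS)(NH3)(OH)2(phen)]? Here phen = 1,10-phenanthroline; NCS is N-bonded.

+3

No counter-ion: the bracketed complex is neutral.
Ligand charges: 1×NH3 neutral; 1×phen neutral; 1×NCS = -1; 2×OH = -2; sum -3.
Sc + (-3) = 0 ⇒ Sc is +3.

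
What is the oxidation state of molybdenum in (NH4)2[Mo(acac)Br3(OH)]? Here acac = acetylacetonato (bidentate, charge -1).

2 ammonium outside the brackets (+1 each) → the complex ion is 2−.
Ligand charges: 3×Br = -3; 1×acac = -1; 1×OH = -1; sum -5.
Mo + (-5) = 2− ⇒ Mo is +3.

+3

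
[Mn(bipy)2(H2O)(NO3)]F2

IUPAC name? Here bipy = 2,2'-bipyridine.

aquabis(2,2'-bipyridine)nitratomanganese(III) fluoride

The 2 fluoride counter-ions carry a total charge of -2, so each complex ion is 2+.
Ligand charges: 1×aqua (neutral), 1×nitrato (-1 each), 2×2,2'-bipyridine (neutral); total -1. So Mn + (-1) = 2+, giving Mn = +3.
Ligands are named alphabetically: aqua before bipyridine before nitrato.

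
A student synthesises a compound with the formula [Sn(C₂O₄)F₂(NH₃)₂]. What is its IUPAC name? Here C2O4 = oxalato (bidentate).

diamminedifluorooxalatotin(IV)

There is no counter-ion, so the complex is neutral overall.
Ligand charges: 2×fluoro (-1 each), 2×ammine (neutral), 1×oxalato (-2 each); total -4. So Sn + (-4) = 0, giving Sn = +4.
Ligands are named alphabetically: ammine before fluoro before oxalato.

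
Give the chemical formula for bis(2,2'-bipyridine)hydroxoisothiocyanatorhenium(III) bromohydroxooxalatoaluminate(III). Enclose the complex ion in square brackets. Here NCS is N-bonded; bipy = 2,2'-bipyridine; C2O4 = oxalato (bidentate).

[Re(bipy)2(NCS)(OH)][AlBr(C2O4)(OH)]

Cation [Re…]: ligand charges -2, Re(III) ⇒ ion charge 1+.
Anion [Al…]: ligand charges -4, Al(III) ⇒ ion charge 1−.
One 1+ cation balances one 1− anion.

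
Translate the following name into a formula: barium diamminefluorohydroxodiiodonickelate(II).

Ligands: 1 fluoro (F, -1), 2 ammine (NH3, neutral), 2 iodo (I, -1), 1 hydroxo (OH, -1). Ligand charge sum = -4.
With Ni in oxidation state +2, the complex ion is [Ni...]^2−.
Charge balance with barium (+2) requires 1 complex ion per 1 barium.

Ba[NiFI2(NH3)2(OH)]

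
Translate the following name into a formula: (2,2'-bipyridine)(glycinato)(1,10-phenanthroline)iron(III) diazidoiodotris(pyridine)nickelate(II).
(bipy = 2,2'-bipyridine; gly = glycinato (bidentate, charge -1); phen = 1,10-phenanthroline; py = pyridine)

Cation [Fe…]: ligand charges -1, Fe(III) ⇒ ion charge 2+.
Anion [Ni…]: ligand charges -3, Ni(II) ⇒ ion charge 1−.
One 2+ cation requires 2 of the 1− anion.

[Fe(bipy)(gly)(phen)][NiI(N3)2(py)3]2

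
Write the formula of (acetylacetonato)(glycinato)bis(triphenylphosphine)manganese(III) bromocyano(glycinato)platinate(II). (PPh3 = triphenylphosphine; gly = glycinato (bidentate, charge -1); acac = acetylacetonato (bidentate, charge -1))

Cation [Mn…]: ligand charges -2, Mn(III) ⇒ ion charge 1+.
Anion [Pt…]: ligand charges -3, Pt(II) ⇒ ion charge 1−.
One 1+ cation balances one 1− anion.

[Mn(acac)(gly)(PPh3)2][PtBr(CN)(gly)]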